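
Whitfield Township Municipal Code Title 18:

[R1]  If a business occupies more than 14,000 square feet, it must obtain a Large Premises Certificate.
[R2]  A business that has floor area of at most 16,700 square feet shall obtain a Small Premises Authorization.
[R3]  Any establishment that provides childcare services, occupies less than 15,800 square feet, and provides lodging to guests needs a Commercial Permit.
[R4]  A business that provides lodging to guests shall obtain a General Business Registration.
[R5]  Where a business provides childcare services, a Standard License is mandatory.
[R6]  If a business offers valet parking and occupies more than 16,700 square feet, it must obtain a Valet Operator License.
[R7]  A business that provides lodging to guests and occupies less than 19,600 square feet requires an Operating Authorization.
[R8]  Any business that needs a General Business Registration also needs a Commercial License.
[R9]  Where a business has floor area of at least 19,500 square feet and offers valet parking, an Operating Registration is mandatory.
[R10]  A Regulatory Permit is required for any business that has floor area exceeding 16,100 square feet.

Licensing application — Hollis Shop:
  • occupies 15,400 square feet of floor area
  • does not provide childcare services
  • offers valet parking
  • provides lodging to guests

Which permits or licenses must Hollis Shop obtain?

Commercial License, General Business Registration, Large Premises Certificate, Operating Authorization, Small Premises Authorization

[R1] floor area 15,400 square feet > 14,000 square feet → Large Premises Certificate required.
[R2] floor area 15,400 square feet ≤ 16,700 square feet → Small Premises Authorization required.
[R3] does not provide childcare services; floor area 15,400 square feet < 15,800 square feet; provides lodging to guests → Commercial Permit not required.
[R4] provides lodging to guests → General Business Registration required.
[R5] does not provide childcare services → Standard License not required.
[R6] offers valet parking; floor area 15,400 square feet ≤ 16,700 square feet → Valet Operator License not required.
[R7] provides lodging to guests; floor area 15,400 square feet < 19,600 square feet → Operating Authorization required.
[R8] General Business Registration is required → Commercial License also required.
[R9] floor area 15,400 square feet < 19,500 square feet; offers valet parking → Operating Registration not required.
[R10] floor area 15,400 square feet ≤ 16,100 square feet → Regulatory Permit not required.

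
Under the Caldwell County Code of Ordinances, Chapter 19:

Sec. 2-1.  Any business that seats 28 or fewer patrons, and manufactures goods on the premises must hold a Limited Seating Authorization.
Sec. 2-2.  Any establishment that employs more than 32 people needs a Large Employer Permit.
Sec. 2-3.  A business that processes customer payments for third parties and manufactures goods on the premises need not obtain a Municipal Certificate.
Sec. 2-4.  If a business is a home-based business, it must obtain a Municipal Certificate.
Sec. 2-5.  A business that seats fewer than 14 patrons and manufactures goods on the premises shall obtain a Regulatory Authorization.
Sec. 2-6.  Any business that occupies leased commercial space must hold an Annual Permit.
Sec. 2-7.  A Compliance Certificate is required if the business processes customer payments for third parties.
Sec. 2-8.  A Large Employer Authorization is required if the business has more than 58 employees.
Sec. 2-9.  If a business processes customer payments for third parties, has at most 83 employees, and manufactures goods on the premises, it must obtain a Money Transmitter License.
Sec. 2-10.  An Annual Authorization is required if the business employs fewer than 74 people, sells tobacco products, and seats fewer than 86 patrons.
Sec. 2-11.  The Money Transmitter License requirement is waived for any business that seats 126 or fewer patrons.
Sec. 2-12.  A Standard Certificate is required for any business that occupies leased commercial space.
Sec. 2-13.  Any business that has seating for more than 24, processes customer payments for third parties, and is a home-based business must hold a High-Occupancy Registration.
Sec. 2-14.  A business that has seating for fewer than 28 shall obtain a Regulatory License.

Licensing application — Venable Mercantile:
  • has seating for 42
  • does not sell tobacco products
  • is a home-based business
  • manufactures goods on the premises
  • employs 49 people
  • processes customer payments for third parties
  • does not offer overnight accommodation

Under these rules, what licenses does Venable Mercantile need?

Sec. 2-1. seating 42 > 28; manufactures goods on the premises → Limited Seating Authorization not required.
Sec. 2-2. employees 49 > 32 → Large Employer Permit required.
Sec. 2-3. processes customer payments for third parties; manufactures goods on the premises → exempt from Municipal Certificate.
Sec. 2-4. is a home-based business → Municipal Certificate required.
Sec. 2-5. seating 42 ≥ 14; manufactures goods on the premises → Regulatory Authorization not required.
Sec. 2-6. is a home-based business (not: occupies leased commercial space) → Annual Permit not required.
Sec. 2-7. processes customer payments for third parties → Compliance Certificate required.
Sec. 2-8. employees 49 ≤ 58 → Large Employer Authorization not required.
Sec. 2-9. processes customer payments for third parties; employees 49 ≤ 83; manufactures goods on the premises → Money Transmitter License required.
Sec. 2-10. employees 49 < 74; does not sell tobacco products; seating 42 < 86 → Annual Authorization not required.
Sec. 2-11. seating 42 ≤ 126 → exempt from Money Transmitter License.
Sec. 2-12. is a home-based business (not: occupies leased commercial space) → Standard Certificate not required.
Sec. 2-13. seating 42 > 24; processes customer payments for third parties; is a home-based business → High-Occupancy Registration required.
Sec. 2-14. seating 42 ≥ 28 → Regulatory License not required.

Compliance Certificate, High-Occupancy Registration, Large Employer Permit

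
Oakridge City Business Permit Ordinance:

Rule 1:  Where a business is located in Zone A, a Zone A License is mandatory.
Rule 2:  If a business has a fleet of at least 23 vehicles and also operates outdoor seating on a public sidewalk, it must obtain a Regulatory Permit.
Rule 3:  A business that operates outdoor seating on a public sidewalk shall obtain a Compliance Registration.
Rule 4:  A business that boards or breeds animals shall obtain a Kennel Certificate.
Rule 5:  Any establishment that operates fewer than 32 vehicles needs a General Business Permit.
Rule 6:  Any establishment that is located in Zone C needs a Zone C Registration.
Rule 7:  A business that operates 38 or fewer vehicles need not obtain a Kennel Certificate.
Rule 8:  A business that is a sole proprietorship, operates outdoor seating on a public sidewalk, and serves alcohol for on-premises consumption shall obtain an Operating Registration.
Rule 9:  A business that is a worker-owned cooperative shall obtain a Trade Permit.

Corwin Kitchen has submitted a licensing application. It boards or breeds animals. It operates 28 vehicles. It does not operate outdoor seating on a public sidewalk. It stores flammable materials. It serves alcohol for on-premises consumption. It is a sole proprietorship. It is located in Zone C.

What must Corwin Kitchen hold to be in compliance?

General Business Permit, Zone C Registration

Rule 1: is located in Zone C (not: is located in Zone A) → Zone A License not required.
Rule 2: vehicles 28 ≥ 23; does not operate outdoor seating on a public sidewalk → Regulatory Permit not required.
Rule 3: does not operate outdoor seating on a public sidewalk → Compliance Registration not required.
Rule 4: boards or breeds animals → Kennel Certificate required.
Rule 5: vehicles 28 < 32 → General Business Permit required.
Rule 6: is located in Zone C → Zone C Registration required.
Rule 7: vehicles 28 ≤ 38 → exempt from Kennel Certificate.
Rule 8: is a sole proprietorship; does not operate outdoor seating on a public sidewalk; serves alcohol for on-premises consumption → Operating Registration not required.
Rule 9: is a sole proprietorship (not: is a worker-owned cooperative) → Trade Permit not required.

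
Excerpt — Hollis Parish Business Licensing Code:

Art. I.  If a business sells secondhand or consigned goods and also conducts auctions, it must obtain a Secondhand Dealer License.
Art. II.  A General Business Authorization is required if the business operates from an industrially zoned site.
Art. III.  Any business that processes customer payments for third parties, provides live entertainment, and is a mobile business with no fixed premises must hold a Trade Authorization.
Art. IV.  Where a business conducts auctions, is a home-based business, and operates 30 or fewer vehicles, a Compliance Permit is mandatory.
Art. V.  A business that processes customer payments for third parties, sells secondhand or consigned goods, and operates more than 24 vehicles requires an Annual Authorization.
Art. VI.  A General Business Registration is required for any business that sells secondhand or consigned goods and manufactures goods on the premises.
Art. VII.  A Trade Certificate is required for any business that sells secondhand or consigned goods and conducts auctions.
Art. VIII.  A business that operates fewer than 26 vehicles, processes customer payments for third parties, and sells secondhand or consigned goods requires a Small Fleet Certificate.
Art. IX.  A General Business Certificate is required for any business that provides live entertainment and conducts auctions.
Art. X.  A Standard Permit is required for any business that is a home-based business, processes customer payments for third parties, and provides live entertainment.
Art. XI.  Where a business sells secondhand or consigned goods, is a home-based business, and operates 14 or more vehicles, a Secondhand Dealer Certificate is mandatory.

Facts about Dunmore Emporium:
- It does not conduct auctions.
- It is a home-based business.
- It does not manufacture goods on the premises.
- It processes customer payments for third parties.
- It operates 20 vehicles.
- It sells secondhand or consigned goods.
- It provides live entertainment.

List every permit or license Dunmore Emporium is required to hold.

Secondhand Dealer Certificate, Small Fleet Certificate, Standard Permit

Art. I. sells secondhand or consigned goods; does not conduct auctions → Secondhand Dealer License not required.
Art. II. is a home-based business (not: operates from an industrially zoned site) → General Business Authorization not required.
Art. III. processes customer payments for third parties; provides live entertainment; is a home-based business (not: is a mobile business with no fixed premises) → Trade Authorization not required.
Art. IV. does not conduct auctions; is a home-based business; vehicles 20 ≤ 30 → Compliance Permit not required.
Art. V. processes customer payments for third parties; sells secondhand or consigned goods; vehicles 20 ≤ 24 → Annual Authorization not required.
Art. VI. sells secondhand or consigned goods; does not manufacture goods on the premises → General Business Registration not required.
Art. VII. sells secondhand or consigned goods; does not conduct auctions → Trade Certificate not required.
Art. VIII. vehicles 20 < 26; processes customer payments for third parties; sells secondhand or consigned goods → Small Fleet Certificate required.
Art. IX. provides live entertainment; does not conduct auctions → General Business Certificate not required.
Art. X. is a home-based business; processes customer payments for third parties; provides live entertainment → Standard Permit required.
Art. XI. sells secondhand or consigned goods; is a home-based business; vehicles 20 ≥ 14 → Secondhand Dealer Certificate required.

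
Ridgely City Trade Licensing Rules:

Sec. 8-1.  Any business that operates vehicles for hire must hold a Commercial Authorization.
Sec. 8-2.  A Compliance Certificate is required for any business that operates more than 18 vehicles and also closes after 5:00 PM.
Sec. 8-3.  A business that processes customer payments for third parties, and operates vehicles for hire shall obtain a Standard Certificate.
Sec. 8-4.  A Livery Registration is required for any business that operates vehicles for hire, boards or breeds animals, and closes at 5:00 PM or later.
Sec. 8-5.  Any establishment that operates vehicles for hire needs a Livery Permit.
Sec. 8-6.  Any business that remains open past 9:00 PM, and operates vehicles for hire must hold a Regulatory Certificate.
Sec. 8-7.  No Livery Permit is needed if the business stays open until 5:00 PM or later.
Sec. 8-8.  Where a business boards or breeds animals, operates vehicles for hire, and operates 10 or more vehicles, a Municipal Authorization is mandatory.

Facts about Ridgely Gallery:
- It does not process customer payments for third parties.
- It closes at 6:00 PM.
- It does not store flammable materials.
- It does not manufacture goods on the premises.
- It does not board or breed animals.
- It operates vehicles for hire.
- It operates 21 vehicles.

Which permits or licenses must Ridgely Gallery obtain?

Commercial Authorization, Compliance Certificate

Sec. 8-1. operates vehicles for hire → Commercial Authorization required.
Sec. 8-2. vehicles 21 > 18; closes 6:00 PM, after 5:00 PM → Compliance Certificate required.
Sec. 8-3. does not process customer payments for third parties; operates vehicles for hire → Standard Certificate not required.
Sec. 8-4. operates vehicles for hire; does not board or breed animals; closes 6:00 PM, after 5:00 PM → Livery Registration not required.
Sec. 8-5. operates vehicles for hire → Livery Permit required.
Sec. 8-6. closes 6:00 PM, at/before 9:00 PM; operates vehicles for hire → Regulatory Certificate not required.
Sec. 8-7. closes 6:00 PM, after 5:00 PM → exempt from Livery Permit.
Sec. 8-8. does not board or breed animals; operates vehicles for hire; vehicles 21 ≥ 10 → Municipal Authorization not required.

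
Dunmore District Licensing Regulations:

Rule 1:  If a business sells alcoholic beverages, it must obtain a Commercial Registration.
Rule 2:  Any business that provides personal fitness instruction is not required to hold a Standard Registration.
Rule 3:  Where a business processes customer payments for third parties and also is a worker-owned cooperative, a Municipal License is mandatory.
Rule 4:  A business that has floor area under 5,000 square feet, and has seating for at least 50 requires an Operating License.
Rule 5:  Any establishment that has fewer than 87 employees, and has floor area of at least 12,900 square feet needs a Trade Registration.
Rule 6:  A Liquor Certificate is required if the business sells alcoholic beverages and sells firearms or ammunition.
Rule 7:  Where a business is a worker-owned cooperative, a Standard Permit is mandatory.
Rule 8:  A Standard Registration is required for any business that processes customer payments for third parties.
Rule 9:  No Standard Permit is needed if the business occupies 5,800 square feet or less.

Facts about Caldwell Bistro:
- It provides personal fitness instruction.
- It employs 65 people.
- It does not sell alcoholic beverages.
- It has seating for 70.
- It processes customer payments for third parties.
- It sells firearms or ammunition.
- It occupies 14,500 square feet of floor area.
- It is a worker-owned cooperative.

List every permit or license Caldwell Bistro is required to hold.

Municipal License, Standard Permit, Trade Registration

Rule 1: does not sell alcoholic beverages → Commercial Registration not required.
Rule 2: provides personal fitness instruction → exempt from Standard Registration.
Rule 3: processes customer payments for third parties; is a worker-owned cooperative → Municipal License required.
Rule 4: floor area 14,500 square feet ≥ 5,000 square feet; seating 70 ≥ 50 → Operating License not required.
Rule 5: employees 65 < 87; floor area 14,500 square feet ≥ 12,900 square feet → Trade Registration required.
Rule 6: does not sell alcoholic beverages; sells firearms or ammunition → Liquor Certificate not required.
Rule 7: is a worker-owned cooperative → Standard Permit required.
Rule 8: processes customer payments for third parties → Standard Registration required.
Rule 9: floor area 14,500 square feet > 5,800 square feet → Standard Permit exemption does not apply.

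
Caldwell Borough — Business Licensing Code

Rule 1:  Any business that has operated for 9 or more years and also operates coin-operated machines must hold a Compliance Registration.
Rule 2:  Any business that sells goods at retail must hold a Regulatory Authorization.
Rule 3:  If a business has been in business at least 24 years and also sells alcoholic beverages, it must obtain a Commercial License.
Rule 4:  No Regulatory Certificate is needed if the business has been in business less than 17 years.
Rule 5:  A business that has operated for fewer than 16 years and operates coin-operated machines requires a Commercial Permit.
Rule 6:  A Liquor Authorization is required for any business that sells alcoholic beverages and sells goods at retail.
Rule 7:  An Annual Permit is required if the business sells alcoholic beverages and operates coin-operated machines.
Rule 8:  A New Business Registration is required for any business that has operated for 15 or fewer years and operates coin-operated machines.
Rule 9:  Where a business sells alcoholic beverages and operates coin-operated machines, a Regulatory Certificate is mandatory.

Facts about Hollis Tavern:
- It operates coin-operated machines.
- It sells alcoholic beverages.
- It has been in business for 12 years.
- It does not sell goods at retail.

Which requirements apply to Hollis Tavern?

Annual Permit, Commercial Permit, Compliance Registration, New Business Registration

Rule 1: years in business 12 ≥ 9; operates coin-operated machines → Compliance Registration required.
Rule 2: does not sell goods at retail → Regulatory Authorization not required.
Rule 3: years in business 12 < 24; sells alcoholic beverages → Commercial License not required.
Rule 4: years in business 12 < 17 → exempt from Regulatory Certificate.
Rule 5: years in business 12 < 16; operates coin-operated machines → Commercial Permit required.
Rule 6: sells alcoholic beverages; does not sell goods at retail → Liquor Authorization not required.
Rule 7: sells alcoholic beverages; operates coin-operated machines → Annual Permit required.
Rule 8: years in business 12 ≤ 15; operates coin-operated machines → New Business Registration required.
Rule 9: sells alcoholic beverages; operates coin-operated machines → Regulatory Certificate required.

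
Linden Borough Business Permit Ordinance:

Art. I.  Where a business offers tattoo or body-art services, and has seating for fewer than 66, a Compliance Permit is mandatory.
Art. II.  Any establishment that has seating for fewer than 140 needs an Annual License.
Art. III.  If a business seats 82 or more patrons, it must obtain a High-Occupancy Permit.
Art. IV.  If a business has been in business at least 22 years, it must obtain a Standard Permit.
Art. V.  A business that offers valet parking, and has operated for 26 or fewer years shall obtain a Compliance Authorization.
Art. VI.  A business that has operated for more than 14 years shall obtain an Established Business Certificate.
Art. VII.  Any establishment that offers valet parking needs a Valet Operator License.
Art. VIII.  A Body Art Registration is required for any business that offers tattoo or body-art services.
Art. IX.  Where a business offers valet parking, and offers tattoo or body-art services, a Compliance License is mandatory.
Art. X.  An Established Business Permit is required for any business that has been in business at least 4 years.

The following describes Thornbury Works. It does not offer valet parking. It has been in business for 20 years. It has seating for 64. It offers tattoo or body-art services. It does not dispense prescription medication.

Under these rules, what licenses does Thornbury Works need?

Art. I. offers tattoo or body-art services; seating 64 < 66 → Compliance Permit required.
Art. II. seating 64 < 140 → Annual License required.
Art. III. seating 64 < 82 → High-Occupancy Permit not required.
Art. IV. years in business 20 < 22 → Standard Permit not required.
Art. V. does not offer valet parking; years in business 20 ≤ 26 → Compliance Authorization not required.
Art. VI. years in business 20 > 14 → Established Business Certificate required.
Art. VII. does not offer valet parking → Valet Operator License not required.
Art. VIII. offers tattoo or body-art services → Body Art Registration required.
Art. IX. does not offer valet parking; offers tattoo or body-art services → Compliance License not required.
Art. X. years in business 20 ≥ 4 → Established Business Permit required.

Annual License, Body Art Registration, Compliance Permit, Established Business Certificate, Established Business Permit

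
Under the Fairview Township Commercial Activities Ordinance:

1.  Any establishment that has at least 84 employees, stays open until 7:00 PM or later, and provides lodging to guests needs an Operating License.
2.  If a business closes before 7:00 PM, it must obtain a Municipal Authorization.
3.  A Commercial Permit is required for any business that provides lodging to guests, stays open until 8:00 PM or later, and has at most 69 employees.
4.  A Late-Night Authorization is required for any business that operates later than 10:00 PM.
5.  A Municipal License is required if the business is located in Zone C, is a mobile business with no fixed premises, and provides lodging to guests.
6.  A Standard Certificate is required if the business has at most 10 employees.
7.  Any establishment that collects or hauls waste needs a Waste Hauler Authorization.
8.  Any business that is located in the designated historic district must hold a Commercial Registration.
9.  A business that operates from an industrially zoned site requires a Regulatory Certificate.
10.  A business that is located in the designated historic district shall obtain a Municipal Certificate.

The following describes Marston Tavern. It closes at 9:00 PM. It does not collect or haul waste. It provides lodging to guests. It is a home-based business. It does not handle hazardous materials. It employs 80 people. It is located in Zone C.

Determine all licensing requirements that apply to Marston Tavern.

None

1. employees 80 < 84; closes 9:00 PM, after 7:00 PM; provides lodging to guests → Operating License not required.
2. closes 9:00 PM, after 7:00 PM → Municipal Authorization not required.
3. provides lodging to guests; closes 9:00 PM, after 8:00 PM; employees 80 > 69 → Commercial Permit not required.
4. closes 9:00 PM, at/before 10:00 PM → Late-Night Authorization not required.
5. is located in Zone C; is a home-based business (not: is a mobile business with no fixed premises); provides lodging to guests → Municipal License not required.
6. employees 80 > 10 → Standard Certificate not required.
7. does not collect or haul waste → Waste Hauler Authorization not required.
8. is located in Zone C (not: is located in the designated historic district) → Commercial Registration not required.
9. is a home-based business (not: operates from an industrially zoned site) → Regulatory Certificate not required.
10. is located in Zone C (not: is located in the designated historic district) → Municipal Certificate not required.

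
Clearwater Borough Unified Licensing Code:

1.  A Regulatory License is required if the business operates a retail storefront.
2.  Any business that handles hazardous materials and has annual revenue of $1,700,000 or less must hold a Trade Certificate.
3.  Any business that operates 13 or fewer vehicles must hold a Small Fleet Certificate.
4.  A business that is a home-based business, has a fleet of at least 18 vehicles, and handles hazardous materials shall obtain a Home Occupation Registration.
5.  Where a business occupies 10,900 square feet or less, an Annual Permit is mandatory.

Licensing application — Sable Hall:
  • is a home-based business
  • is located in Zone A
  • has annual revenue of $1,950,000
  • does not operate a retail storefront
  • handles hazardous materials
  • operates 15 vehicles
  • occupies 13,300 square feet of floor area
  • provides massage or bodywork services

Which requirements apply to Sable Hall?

None

1. does not operate a retail storefront → Regulatory License not required.
2. handles hazardous materials; revenue $1,950,000 > $1,700,000 → Trade Certificate not required.
3. vehicles 15 > 13 → Small Fleet Certificate not required.
4. is a home-based business; vehicles 15 < 18; handles hazardous materials → Home Occupation Registration not required.
5. floor area 13,300 square feet > 10,900 square feet → Annual Permit not required.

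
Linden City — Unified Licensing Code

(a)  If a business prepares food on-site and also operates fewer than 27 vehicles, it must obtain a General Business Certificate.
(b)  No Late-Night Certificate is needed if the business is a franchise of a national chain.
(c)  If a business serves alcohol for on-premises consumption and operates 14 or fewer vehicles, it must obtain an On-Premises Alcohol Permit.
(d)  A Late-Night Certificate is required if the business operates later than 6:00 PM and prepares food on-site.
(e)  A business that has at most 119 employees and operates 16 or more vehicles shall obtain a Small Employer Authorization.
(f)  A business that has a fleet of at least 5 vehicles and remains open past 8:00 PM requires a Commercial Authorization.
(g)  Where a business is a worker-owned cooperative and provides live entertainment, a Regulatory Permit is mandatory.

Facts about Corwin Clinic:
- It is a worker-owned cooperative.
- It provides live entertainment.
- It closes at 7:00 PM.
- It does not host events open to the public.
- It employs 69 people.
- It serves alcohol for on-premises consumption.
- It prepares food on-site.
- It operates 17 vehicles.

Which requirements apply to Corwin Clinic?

(a) prepares food on-site; vehicles 17 < 27 → General Business Certificate required.
(b) is a worker-owned cooperative (not: is a franchise of a national chain) → Late-Night Certificate exemption does not apply.
(c) serves alcohol for on-premises consumption; vehicles 17 > 14 → On-Premises Alcohol Permit not required.
(d) closes 7:00 PM, after 6:00 PM; prepares food on-site → Late-Night Certificate required.
(e) employees 69 ≤ 119; vehicles 17 ≥ 16 → Small Employer Authorization required.
(f) vehicles 17 ≥ 5; closes 7:00 PM, at/before 8:00 PM → Commercial Authorization not required.
(g) is a worker-owned cooperative; provides live entertainment → Regulatory Permit required.

General Business Certificate, Late-Night Certificate, Regulatory Permit, Small Employer Authorization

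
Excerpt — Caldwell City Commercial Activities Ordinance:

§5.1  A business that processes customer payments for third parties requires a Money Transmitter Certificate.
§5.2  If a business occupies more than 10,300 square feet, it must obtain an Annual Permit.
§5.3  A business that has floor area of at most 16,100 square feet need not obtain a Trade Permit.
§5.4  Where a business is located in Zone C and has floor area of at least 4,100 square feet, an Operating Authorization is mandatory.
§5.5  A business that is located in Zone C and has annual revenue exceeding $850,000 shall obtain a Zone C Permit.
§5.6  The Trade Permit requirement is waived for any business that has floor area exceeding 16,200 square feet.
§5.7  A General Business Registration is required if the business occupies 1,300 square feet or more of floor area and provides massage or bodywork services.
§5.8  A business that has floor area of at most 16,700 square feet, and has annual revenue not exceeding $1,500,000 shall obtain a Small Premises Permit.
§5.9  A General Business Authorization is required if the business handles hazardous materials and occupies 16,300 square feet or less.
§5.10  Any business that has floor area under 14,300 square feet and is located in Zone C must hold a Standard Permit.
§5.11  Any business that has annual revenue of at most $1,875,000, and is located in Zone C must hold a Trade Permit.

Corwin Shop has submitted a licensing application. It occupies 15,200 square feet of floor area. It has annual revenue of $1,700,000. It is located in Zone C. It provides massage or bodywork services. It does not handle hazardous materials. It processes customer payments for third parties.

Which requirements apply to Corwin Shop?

Annual Permit, General Business Registration, Money Transmitter Certificate, Operating Authorization, Zone C Permit

§5.1 processes customer payments for third parties → Money Transmitter Certificate required.
§5.2 floor area 15,200 square feet > 10,300 square feet → Annual Permit required.
§5.3 floor area 15,200 square feet ≤ 16,100 square feet → exempt from Trade Permit.
§5.4 is located in Zone C; floor area 15,200 square feet ≥ 4,100 square feet → Operating Authorization required.
§5.5 is located in Zone C; revenue $1,700,000 > $850,000 → Zone C Permit required.
§5.6 floor area 15,200 square feet ≤ 16,200 square feet → Trade Permit exemption does not apply.
§5.7 floor area 15,200 square feet ≥ 1,300 square feet; provides massage or bodywork services → General Business Registration required.
§5.8 floor area 15,200 square feet ≤ 16,700 square feet; revenue $1,700,000 > $1,500,000 → Small Premises Permit not required.
§5.9 does not handle hazardous materials; floor area 15,200 square feet ≤ 16,300 square feet → General Business Authorization not required.
§5.10 floor area 15,200 square feet ≥ 14,300 square feet; is located in Zone C → Standard Permit not required.
§5.11 revenue $1,700,000 ≤ $1,875,000; is located in Zone C → Trade Permit required.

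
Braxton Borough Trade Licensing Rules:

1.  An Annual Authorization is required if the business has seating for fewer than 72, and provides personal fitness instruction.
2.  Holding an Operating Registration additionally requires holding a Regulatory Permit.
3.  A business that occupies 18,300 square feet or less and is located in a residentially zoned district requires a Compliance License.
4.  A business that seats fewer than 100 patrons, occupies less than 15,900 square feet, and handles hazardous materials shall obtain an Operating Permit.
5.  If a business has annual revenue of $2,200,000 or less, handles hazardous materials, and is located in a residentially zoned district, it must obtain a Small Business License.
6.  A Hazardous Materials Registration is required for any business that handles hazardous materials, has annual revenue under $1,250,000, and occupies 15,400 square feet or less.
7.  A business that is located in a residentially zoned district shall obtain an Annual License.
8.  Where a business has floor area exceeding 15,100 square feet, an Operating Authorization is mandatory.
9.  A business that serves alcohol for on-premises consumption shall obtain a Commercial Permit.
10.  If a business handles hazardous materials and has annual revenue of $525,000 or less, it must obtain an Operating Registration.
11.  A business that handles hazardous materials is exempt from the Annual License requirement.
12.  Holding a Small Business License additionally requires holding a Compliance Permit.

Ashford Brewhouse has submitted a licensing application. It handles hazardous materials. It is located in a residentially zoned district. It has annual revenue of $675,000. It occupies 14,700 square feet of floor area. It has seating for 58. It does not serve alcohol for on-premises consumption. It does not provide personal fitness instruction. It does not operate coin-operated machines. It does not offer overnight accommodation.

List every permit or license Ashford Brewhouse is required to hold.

1. seating 58 < 72; does not provide personal fitness instruction → Annual Authorization not required.
2. Operating Registration is not required → no effect.
3. floor area 14,700 square feet ≤ 18,300 square feet; is located in a residentially zoned district → Compliance License required.
4. seating 58 < 100; floor area 14,700 square feet < 15,900 square feet; handles hazardous materials → Operating Permit required.
5. revenue $675,000 ≤ $2,200,000; handles hazardous materials; is located in a residentially zoned district → Small Business License required.
6. handles hazardous materials; revenue $675,000 < $1,250,000; floor area 14,700 square feet ≤ 15,400 square feet → Hazardous Materials Registration required.
7. is located in a residentially zoned district → Annual License required.
8. floor area 14,700 square feet ≤ 15,100 square feet → Operating Authorization not required.
9. does not serve alcohol for on-premises consumption → Commercial Permit not required.
10. handles hazardous materials; revenue $675,000 > $525,000 → Operating Registration not required.
11. handles hazardous materials → exempt from Annual License.
12. Small Business License is required → Compliance Permit also required.

Compliance License, Compliance Permit, Hazardous Materials Registration, Operating Permit, Small Business License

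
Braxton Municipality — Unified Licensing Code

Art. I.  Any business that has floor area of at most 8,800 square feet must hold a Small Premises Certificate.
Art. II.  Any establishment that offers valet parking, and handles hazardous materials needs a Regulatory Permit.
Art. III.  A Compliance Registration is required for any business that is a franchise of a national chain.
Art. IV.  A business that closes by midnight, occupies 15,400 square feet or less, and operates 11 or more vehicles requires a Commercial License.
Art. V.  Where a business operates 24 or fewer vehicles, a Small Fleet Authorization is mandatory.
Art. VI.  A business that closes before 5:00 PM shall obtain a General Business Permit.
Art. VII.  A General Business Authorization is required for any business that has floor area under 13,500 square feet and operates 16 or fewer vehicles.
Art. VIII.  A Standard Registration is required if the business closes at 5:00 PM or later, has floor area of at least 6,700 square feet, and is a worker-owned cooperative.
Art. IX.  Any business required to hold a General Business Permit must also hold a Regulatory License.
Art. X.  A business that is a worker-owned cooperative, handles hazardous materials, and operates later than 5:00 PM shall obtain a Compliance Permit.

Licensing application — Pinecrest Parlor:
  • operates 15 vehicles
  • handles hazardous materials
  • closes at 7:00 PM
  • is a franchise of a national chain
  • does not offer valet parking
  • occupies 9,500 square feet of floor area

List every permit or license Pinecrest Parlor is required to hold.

Commercial License, Compliance Registration, General Business Authorization, Small Fleet Authorization

Art. I. floor area 9,500 square feet > 8,800 square feet → Small Premises Certificate not required.
Art. II. does not offer valet parking; handles hazardous materials → Regulatory Permit not required.
Art. III. is a franchise of a national chain → Compliance Registration required.
Art. IV. closes 7:00 PM, at/before midnight; floor area 9,500 square feet ≤ 15,400 square feet; vehicles 15 ≥ 11 → Commercial License required.
Art. V. vehicles 15 ≤ 24 → Small Fleet Authorization required.
Art. VI. closes 7:00 PM, after 5:00 PM → General Business Permit not required.
Art. VII. floor area 9,500 square feet < 13,500 square feet; vehicles 15 ≤ 16 → General Business Authorization required.
Art. VIII. closes 7:00 PM, after 5:00 PM; floor area 9,500 square feet ≥ 6,700 square feet; is a franchise of a national chain (not: is a worker-owned cooperative) → Standard Registration not required.
Art. IX. General Business Permit is not required → no effect.
Art. X. is a franchise of a national chain (not: is a worker-owned cooperative); handles hazardous materials; closes 7:00 PM, after 5:00 PM → Compliance Permit not required.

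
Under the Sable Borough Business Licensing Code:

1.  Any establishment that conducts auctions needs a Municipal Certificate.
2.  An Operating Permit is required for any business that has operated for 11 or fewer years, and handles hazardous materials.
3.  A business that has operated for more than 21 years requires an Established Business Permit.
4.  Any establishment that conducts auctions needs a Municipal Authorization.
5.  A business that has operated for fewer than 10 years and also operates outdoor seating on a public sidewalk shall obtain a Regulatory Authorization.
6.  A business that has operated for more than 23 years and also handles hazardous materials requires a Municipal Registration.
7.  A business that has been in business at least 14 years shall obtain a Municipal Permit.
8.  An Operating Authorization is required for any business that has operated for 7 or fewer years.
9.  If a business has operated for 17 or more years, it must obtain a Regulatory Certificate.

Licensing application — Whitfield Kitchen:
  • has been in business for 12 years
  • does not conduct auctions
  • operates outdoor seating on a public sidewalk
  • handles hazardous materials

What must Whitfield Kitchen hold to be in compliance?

1. does not conduct auctions → Municipal Certificate not required.
2. years in business 12 > 11; handles hazardous materials → Operating Permit not required.
3. years in business 12 ≤ 21 → Established Business Permit not required.
4. does not conduct auctions → Municipal Authorization not required.
5. years in business 12 ≥ 10; operates outdoor seating on a public sidewalk → Regulatory Authorization not required.
6. years in business 12 ≤ 23; handles hazardous materials → Municipal Registration not required.
7. years in business 12 < 14 → Municipal Permit not required.
8. years in business 12 > 7 → Operating Authorization not required.
9. years in business 12 < 17 → Regulatory Certificate not required.

None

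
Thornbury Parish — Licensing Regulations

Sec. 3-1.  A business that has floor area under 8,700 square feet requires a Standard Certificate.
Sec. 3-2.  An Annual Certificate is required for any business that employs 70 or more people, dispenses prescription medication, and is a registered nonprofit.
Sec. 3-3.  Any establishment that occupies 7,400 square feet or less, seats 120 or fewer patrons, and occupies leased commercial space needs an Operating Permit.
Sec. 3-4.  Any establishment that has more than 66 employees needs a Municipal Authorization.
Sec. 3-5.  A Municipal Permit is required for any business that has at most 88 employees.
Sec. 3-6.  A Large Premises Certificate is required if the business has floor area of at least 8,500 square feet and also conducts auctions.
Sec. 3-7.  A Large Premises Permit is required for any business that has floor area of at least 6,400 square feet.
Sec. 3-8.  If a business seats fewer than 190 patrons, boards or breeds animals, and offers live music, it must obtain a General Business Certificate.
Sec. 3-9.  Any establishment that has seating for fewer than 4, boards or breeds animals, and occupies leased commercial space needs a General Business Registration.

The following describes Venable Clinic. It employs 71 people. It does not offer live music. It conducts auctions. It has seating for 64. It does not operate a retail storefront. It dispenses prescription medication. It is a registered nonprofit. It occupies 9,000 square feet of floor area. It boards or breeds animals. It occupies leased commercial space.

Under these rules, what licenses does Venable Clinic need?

Sec. 3-1. floor area 9,000 square feet ≥ 8,700 square feet → Standard Certificate not required.
Sec. 3-2. employees 71 ≥ 70; dispenses prescription medication; is a registered nonprofit → Annual Certificate required.
Sec. 3-3. floor area 9,000 square feet > 7,400 square feet; seating 64 ≤ 120; occupies leased commercial space → Operating Permit not required.
Sec. 3-4. employees 71 > 66 → Municipal Authorization required.
Sec. 3-5. employees 71 ≤ 88 → Municipal Permit required.
Sec. 3-6. floor area 9,000 square feet ≥ 8,500 square feet; conducts auctions → Large Premises Certificate required.
Sec. 3-7. floor area 9,000 square feet ≥ 6,400 square feet → Large Premises Permit required.
Sec. 3-8. seating 64 < 190; boards or breeds animals; does not offer live music → General Business Certificate not required.
Sec. 3-9. seating 64 ≥ 4; boards or breeds animals; occupies leased commercial space → General Business Registration not required.

Annual Certificate, Large Premises Certificate, Large Premises Permit, Municipal Authorization, Municipal Permit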